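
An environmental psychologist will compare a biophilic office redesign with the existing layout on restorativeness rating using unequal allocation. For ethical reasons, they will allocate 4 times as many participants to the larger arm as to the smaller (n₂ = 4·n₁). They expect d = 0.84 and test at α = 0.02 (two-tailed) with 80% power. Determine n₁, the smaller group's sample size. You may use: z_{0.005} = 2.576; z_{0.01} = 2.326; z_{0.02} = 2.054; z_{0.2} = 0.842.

With allocation ratio k = n₂/n₁ = 4, Var(x̄₁−x̄₂) = σ²(1/n₁ + 1/(k·n₁)) = σ²·(k+1)/(k·n₁).
So n₁ = (1 + 1/k)·((z_{α/2} + z_β)/d)² = 1.250 × (3.168/0.84)².
n₁ = 1.250 × 14.22 = 17.8.
Round up: n₁ = 18, giving n₂ = 4 × 18 = 72.

n₁ = 18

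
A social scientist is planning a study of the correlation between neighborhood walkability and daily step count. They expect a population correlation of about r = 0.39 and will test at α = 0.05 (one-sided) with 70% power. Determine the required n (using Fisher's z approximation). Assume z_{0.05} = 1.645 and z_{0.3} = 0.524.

Fisher's z: C = ½·ln((1+r)/(1−r)) = ½·ln(2.2787) = 0.4118.
n = ((z_{α} + z_β)/C)² + 3.
(1.645 + 0.524) / 0.4118 = 2.169 / 0.4118 = 5.267.
n = 5.267² + 3 = 27.74 + 3 = 30.7.
Round up.

n = 31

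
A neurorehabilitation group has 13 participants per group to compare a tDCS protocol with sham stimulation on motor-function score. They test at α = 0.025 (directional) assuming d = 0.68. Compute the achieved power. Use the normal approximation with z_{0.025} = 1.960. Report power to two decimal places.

power ≈ 0.41

For two equal groups, power = Φ(d·√(n/2) − z_{α}).
d·√(n/2) = 0.68 × √(13/2) = 0.68 × 2.550 = 1.734.
z_β = 1.734 − 1.960 = -0.226.
Power = Φ(-0.226) = 0.410.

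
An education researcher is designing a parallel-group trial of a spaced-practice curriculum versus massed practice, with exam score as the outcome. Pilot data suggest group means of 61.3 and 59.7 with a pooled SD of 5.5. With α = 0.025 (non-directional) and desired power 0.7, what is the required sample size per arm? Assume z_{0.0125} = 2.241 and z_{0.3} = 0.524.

Cohen's d = |M₁ − M₂| / SD_pooled = |61.3 − 59.7| / 5.5 = 1.6 / 5.5 = 0.291.
For two independent groups with equal n: n = 2·((z_{α/2} + z_β) / d)².
z_{α/2} + z_β = 2.241 + 0.524 = 2.765.
n = 2 × (2.765 / 0.291)² = 2 × 9.502² = 2 × 90.28 = 180.6.
Round up to the next whole participant.

n = 181 per group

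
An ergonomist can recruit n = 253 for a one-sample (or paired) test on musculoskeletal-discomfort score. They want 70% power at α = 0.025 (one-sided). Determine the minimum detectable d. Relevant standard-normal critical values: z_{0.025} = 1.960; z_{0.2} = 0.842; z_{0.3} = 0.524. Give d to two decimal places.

For a single sample (or paired design) of n = 253: d_min = (z_{α} + z_β)/√n.
z-sum = 1.960 + 0.524 = 2.484.
d_min = 2.484 / √253 = 2.484 / 15.906 = 0.156.

d_min ≈ 0.16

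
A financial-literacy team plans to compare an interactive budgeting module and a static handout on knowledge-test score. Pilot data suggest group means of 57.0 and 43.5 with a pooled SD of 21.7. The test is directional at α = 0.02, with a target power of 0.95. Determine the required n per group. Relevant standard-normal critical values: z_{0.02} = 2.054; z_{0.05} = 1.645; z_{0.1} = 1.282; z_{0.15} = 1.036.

n = 71 per group

Cohen's d = |M₁ − M₂| / SD_pooled = |57.0 − 43.5| / 21.7 = 13.5 / 21.7 = 0.622.
For two independent groups with equal n: n = 2·((z_{α} + z_β) / d)².
z_{α} + z_β = 2.054 + 1.645 = 3.699.
n = 2 × (3.699 / 0.622)² = 2 × 5.947² = 2 × 35.37 = 70.7.
Round up to the next whole participant.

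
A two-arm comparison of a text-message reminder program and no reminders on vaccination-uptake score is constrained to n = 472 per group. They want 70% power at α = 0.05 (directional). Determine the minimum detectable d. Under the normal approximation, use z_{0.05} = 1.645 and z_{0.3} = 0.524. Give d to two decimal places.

d_min ≈ 0.14

For two independent groups of n = 472 each: d_min = (z_{α} + z_β)·√(2/n).
z-sum = 1.645 + 0.524 = 2.169.
d_min = 2.169 × √(2/472) = 2.169 × 0.0651 = 0.141.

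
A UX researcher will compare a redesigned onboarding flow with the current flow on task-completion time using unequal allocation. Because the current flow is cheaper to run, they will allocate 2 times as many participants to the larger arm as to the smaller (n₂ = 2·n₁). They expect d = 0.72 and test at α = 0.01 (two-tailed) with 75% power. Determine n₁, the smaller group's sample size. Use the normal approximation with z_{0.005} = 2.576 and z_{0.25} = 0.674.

n₁ = 31

With allocation ratio k = n₂/n₁ = 2, Var(x̄₁−x̄₂) = σ²(1/n₁ + 1/(k·n₁)) = σ²·(k+1)/(k·n₁).
So n₁ = (1 + 1/k)·((z_{α/2} + z_β)/d)² = 1.500 × (3.250/0.72)².
n₁ = 1.500 × 20.38 = 30.6.
Round up: n₁ = 31, giving n₂ = 2 × 31 = 62.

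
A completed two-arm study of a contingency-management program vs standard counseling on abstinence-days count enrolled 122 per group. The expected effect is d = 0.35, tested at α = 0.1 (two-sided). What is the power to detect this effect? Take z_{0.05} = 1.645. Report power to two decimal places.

power ≈ 0.86

For two equal groups, power = Φ(d·√(n/2) − z_{α/2}).
d·√(n/2) = 0.35 × √(122/2) = 0.35 × 7.810 = 2.734.
z_β = 2.734 − 1.645 = 1.089.
Power = Φ(1.089) = 0.862.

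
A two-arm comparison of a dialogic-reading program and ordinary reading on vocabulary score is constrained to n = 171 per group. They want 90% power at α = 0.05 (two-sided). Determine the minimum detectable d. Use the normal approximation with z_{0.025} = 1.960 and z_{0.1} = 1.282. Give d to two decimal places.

d_min ≈ 0.35

For two independent groups of n = 171 each: d_min = (z_{α/2} + z_β)·√(2/n).
z-sum = 1.960 + 1.282 = 3.242.
d_min = 3.242 × √(2/171) = 3.242 × 0.1081 = 0.351.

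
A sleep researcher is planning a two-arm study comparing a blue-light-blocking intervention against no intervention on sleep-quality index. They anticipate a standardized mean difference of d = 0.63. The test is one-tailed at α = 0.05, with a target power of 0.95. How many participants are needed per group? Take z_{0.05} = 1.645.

n = 55 per group

For two independent groups with equal n: n = 2·((z_{α} + z_β) / d)².
z_{α} + z_β = 1.645 + 1.645 = 3.290.
n = 2 × (3.290 / 0.63)² = 2 × 5.222² = 2 × 27.27 = 54.5.
Round up to the next whole participant.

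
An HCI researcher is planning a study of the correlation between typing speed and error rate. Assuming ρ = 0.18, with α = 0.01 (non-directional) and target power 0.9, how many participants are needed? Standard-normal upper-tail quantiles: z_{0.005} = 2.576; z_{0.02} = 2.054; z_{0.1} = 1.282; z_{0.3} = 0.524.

Fisher's z: C = ½·ln((1+r)/(1−r)) = ½·ln(1.4390) = 0.1820.
n = ((z_{α/2} + z_β)/C)² + 3.
(2.576 + 1.282) / 0.1820 = 3.858 / 0.1820 = 21.198.
n = 21.198² + 3 = 449.35 + 3 = 452.3.
Round up.

n = 453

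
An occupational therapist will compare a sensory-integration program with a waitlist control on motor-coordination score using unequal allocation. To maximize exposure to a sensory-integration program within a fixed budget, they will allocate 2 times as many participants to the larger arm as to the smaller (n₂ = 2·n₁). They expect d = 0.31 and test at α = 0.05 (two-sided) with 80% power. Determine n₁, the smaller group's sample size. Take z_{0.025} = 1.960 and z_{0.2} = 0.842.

n₁ = 123

With allocation ratio k = n₂/n₁ = 2, Var(x̄₁−x̄₂) = σ²(1/n₁ + 1/(k·n₁)) = σ²·(k+1)/(k·n₁).
So n₁ = (1 + 1/k)·((z_{α/2} + z_β)/d)² = 1.500 × (2.802/0.31)².
n₁ = 1.500 × 81.70 = 122.5.
Round up: n₁ = 123, giving n₂ = 2 × 123 = 246.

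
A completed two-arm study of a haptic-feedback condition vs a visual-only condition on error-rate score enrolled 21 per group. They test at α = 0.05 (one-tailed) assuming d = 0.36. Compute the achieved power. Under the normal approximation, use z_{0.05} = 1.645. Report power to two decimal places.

For two equal groups, power = Φ(d·√(n/2) − z_{α}).
d·√(n/2) = 0.36 × √(21/2) = 0.36 × 3.240 = 1.167.
z_β = 1.167 − 1.645 = -0.478.
Power = Φ(-0.478) = 0.316.

power ≈ 0.32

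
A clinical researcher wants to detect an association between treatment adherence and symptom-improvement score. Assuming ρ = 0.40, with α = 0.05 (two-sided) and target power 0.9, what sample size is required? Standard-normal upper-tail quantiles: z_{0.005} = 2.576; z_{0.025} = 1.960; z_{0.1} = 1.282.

n = 62

Fisher's z: C = ½·ln((1+r)/(1−r)) = ½·ln(2.3333) = 0.4236.
n = ((z_{α/2} + z_β)/C)² + 3.
(1.960 + 1.282) / 0.4236 = 3.242 / 0.4236 = 7.653.
n = 7.653² + 3 = 58.58 + 3 = 61.6.
Round up.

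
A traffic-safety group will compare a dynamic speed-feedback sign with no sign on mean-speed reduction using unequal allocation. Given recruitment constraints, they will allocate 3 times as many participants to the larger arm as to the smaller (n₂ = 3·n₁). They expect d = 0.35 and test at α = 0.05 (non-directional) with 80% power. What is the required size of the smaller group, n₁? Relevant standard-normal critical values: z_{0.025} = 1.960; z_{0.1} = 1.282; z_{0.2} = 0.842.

With allocation ratio k = n₂/n₁ = 3, Var(x̄₁−x̄₂) = σ²(1/n₁ + 1/(k·n₁)) = σ²·(k+1)/(k·n₁).
So n₁ = (1 + 1/k)·((z_{α/2} + z_β)/d)² = 1.333 × (2.802/0.35)².
n₁ = 1.333 × 64.09 = 85.5.
Round up: n₁ = 86, giving n₂ = 3 × 86 = 258.

n₁ = 86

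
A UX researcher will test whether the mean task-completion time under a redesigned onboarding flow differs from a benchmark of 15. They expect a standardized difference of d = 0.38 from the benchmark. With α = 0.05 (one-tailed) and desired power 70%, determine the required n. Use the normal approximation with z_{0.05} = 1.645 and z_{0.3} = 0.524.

For a one-sample test: n = ((z_{α} + z_β) / d)².
z_{α} + z_β = 1.645 + 0.524 = 2.169.
n = (2.169 / 0.38)² = 5.708² = 32.58.
Round up.

n = 33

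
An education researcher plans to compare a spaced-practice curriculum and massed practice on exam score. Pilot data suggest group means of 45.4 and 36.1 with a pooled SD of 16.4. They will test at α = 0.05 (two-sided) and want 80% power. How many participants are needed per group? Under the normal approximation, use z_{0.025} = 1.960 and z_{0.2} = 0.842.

n = 49 per group

Cohen's d = |M₁ − M₂| / SD_pooled = |45.4 − 36.1| / 16.4 = 9.3 / 16.4 = 0.567.
For two independent groups with equal n: n = 2·((z_{α/2} + z_β) / d)².
z_{α/2} + z_β = 1.960 + 0.842 = 2.802.
n = 2 × (2.802 / 0.567)² = 2 × 4.942² = 2 × 24.42 = 48.8.
Round up to the next whole participant.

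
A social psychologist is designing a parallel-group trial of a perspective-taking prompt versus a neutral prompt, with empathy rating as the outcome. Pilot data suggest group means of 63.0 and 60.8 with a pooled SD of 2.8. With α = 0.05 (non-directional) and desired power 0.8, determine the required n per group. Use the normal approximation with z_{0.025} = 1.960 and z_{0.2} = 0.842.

Cohen's d = |M₁ − M₂| / SD_pooled = |63.0 − 60.8| / 2.8 = 2.2 / 2.8 = 0.786.
For two independent groups with equal n: n = 2·((z_{α/2} + z_β) / d)².
z_{α/2} + z_β = 1.960 + 0.842 = 2.802.
n = 2 × (2.802 / 0.786)² = 2 × 3.565² = 2 × 12.71 = 25.4.
Round up to the next whole participant.

n = 26 per group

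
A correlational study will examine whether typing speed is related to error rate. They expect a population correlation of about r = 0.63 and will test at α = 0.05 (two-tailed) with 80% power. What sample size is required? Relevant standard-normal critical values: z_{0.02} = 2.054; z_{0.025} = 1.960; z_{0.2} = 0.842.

Fisher's z: C = ½·ln((1+r)/(1−r)) = ½·ln(4.4054) = 0.7414.
n = ((z_{α/2} + z_β)/C)² + 3.
(1.960 + 0.842) / 0.7414 = 2.802 / 0.7414 = 3.779.
n = 3.779² + 3 = 14.28 + 3 = 17.3.
Round up.

n = 18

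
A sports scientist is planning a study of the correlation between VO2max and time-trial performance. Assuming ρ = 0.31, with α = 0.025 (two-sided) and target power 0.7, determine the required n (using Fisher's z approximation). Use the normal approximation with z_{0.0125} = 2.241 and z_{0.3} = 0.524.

Fisher's z: C = ½·ln((1+r)/(1−r)) = ½·ln(1.8986) = 0.3205.
n = ((z_{α/2} + z_β)/C)² + 3.
(2.241 + 0.524) / 0.3205 = 2.765 / 0.3205 = 8.627.
n = 8.627² + 3 = 74.43 + 3 = 77.4.
Round up.

n = 78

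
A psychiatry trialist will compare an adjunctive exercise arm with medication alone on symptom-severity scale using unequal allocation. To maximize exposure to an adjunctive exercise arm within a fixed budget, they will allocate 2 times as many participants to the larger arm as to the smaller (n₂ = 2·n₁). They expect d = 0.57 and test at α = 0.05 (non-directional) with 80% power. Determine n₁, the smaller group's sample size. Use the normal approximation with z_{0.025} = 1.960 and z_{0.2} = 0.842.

With allocation ratio k = n₂/n₁ = 2, Var(x̄₁−x̄₂) = σ²(1/n₁ + 1/(k·n₁)) = σ²·(k+1)/(k·n₁).
So n₁ = (1 + 1/k)·((z_{α/2} + z_β)/d)² = 1.500 × (2.802/0.57)².
n₁ = 1.500 × 24.16 = 36.2.
Round up: n₁ = 37, giving n₂ = 2 × 37 = 74.

n₁ = 37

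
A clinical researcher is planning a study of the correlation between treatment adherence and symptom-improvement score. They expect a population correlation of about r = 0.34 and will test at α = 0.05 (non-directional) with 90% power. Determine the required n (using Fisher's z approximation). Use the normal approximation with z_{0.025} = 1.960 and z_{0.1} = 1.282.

n = 87

Fisher's z: C = ½·ln((1+r)/(1−r)) = ½·ln(2.0303) = 0.3541.
n = ((z_{α/2} + z_β)/C)² + 3.
(1.960 + 1.282) / 0.3541 = 3.242 / 0.3541 = 9.156.
n = 9.156² + 3 = 83.83 + 3 = 86.8.
Round up.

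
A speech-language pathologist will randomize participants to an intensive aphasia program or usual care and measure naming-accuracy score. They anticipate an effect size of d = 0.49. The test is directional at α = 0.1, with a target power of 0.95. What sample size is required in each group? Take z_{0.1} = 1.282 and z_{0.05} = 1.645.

n = 72 per group

For two independent groups with equal n: n = 2·((z_{α} + z_β) / d)².
z_{α} + z_β = 1.282 + 1.645 = 2.927.
n = 2 × (2.927 / 0.49)² = 2 × 5.973² = 2 × 35.68 = 71.4.
Round up to the next whole participant.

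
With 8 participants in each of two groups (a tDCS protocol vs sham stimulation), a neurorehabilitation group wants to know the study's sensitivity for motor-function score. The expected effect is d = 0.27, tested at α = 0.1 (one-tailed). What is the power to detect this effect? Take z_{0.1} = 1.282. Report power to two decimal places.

For two equal groups, power = Φ(d·√(n/2) − z_{α}).
d·√(n/2) = 0.27 × √(8/2) = 0.27 × 2.000 = 0.540.
z_β = 0.540 − 1.282 = -0.742.
Power = Φ(-0.742) = 0.229.

power ≈ 0.23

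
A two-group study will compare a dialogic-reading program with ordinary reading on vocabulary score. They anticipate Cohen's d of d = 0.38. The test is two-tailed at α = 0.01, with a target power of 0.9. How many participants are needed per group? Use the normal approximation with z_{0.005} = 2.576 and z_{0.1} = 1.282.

n = 207 per group

For two independent groups with equal n: n = 2·((z_{α/2} + z_β) / d)².
z_{α/2} + z_β = 2.576 + 1.282 = 3.858.
n = 2 × (3.858 / 0.38)² = 2 × 10.153² = 2 × 103.08 = 206.2.
Round up to the next whole participant.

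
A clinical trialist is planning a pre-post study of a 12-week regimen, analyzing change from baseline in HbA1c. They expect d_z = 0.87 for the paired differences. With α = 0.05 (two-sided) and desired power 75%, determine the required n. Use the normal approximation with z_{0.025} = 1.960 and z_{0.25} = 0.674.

For a paired (one-sample on differences) test: n = ((z_{α/2} + z_β) / d)².
z_{α/2} + z_β = 1.960 + 0.674 = 2.634.
n = (2.634 / 0.87)² = 3.028² = 9.17.
Round up.

n = 10 pairs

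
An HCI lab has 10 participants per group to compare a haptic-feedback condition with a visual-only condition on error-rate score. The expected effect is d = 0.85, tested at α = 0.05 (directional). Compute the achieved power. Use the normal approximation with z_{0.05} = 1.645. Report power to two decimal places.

For two equal groups, power = Φ(d·√(n/2) − z_{α}).
d·√(n/2) = 0.85 × √(10/2) = 0.85 × 2.236 = 1.901.
z_β = 1.901 − 1.645 = 0.256.
Power = Φ(0.256) = 0.601.

power ≈ 0.60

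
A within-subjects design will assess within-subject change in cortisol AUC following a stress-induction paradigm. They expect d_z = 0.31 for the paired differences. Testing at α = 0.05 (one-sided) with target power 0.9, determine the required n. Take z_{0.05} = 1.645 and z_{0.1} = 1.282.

For a paired (one-sample on differences) test: n = ((z_{α} + z_β) / d)².
z_{α} + z_β = 1.645 + 1.282 = 2.927.
n = (2.927 / 0.31)² = 9.442² = 89.15.
Round up.

n = 90 pairs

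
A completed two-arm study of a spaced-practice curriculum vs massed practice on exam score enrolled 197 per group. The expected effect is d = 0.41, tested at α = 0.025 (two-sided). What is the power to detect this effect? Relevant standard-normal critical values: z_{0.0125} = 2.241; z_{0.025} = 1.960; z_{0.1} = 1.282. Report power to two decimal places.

For two equal groups, power = Φ(d·√(n/2) − z_{α/2}).
d·√(n/2) = 0.41 × √(197/2) = 0.41 × 9.925 = 4.069.
z_β = 4.069 − 2.241 = 1.828.
Power = Φ(1.828) = 0.966.

power ≈ 0.97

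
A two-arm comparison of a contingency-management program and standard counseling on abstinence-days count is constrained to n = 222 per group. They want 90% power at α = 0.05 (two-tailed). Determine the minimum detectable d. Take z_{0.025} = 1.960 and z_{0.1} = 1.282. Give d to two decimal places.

d_min ≈ 0.31

For two independent groups of n = 222 each: d_min = (z_{α/2} + z_β)·√(2/n).
z-sum = 1.960 + 1.282 = 3.242.
d_min = 3.242 × √(2/222) = 3.242 × 0.0949 = 0.308.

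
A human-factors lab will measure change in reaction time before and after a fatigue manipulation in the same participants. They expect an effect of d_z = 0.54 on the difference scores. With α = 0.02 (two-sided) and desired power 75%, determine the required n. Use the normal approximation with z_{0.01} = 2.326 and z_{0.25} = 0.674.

n = 31 pairs

For a paired (one-sample on differences) test: n = ((z_{α/2} + z_β) / d)².
z_{α/2} + z_β = 2.326 + 0.674 = 3.000.
n = (3.000 / 0.54)² = 5.556² = 30.86.
Round up.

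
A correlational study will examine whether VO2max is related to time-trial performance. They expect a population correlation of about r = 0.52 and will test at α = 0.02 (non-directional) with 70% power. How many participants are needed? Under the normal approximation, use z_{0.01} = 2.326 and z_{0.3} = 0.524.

Fisher's z: C = ½·ln((1+r)/(1−r)) = ½·ln(3.1667) = 0.5763.
n = ((z_{α/2} + z_β)/C)² + 3.
(2.326 + 0.524) / 0.5763 = 2.850 / 0.5763 = 4.945.
n = 4.945² + 3 = 24.46 + 3 = 27.5.
Round up.

n = 28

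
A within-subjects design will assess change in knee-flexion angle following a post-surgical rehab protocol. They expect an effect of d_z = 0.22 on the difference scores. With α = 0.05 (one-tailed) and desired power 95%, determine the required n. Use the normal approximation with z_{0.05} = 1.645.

n = 224 pairs

For a paired (one-sample on differences) test: n = ((z_{α} + z_β) / d)².
z_{α} + z_β = 1.645 + 1.645 = 3.290.
n = (3.290 / 0.22)² = 14.955² = 223.64.
Round up.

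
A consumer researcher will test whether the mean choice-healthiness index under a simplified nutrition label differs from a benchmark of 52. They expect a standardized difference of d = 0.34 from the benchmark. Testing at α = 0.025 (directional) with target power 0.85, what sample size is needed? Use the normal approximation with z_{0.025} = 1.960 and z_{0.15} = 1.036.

For a one-sample test: n = ((z_{α} + z_β) / d)².
z_{α} + z_β = 1.960 + 1.036 = 2.996.
n = (2.996 / 0.34)² = 8.812² = 77.65.
Round up.

n = 78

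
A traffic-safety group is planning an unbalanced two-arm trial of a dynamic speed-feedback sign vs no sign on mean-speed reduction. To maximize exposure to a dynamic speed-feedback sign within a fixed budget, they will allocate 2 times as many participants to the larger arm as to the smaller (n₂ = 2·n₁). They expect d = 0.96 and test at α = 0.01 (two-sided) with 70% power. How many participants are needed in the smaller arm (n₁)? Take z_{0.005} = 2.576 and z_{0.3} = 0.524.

With allocation ratio k = n₂/n₁ = 2, Var(x̄₁−x̄₂) = σ²(1/n₁ + 1/(k·n₁)) = σ²·(k+1)/(k·n₁).
So n₁ = (1 + 1/k)·((z_{α/2} + z_β)/d)² = 1.500 × (3.100/0.96)².
n₁ = 1.500 × 10.43 = 15.6.
Round up: n₁ = 16, giving n₂ = 2 × 16 = 32.

n₁ = 16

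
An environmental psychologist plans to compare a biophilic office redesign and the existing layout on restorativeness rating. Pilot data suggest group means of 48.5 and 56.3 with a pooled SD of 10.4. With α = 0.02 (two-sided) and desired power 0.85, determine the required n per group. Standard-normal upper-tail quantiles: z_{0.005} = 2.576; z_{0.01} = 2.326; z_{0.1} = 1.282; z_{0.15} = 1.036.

Cohen's d = |M₁ − M₂| / SD_pooled = |48.5 − 56.3| / 10.4 = 7.8 / 10.4 = 0.750.
For two independent groups with equal n: n = 2·((z_{α/2} + z_β) / d)².
z_{α/2} + z_β = 2.326 + 1.036 = 3.362.
n = 2 × (3.362 / 0.750)² = 2 × 4.483² = 2 × 20.09 = 40.2.
Round up to the next whole participant.

n = 41 per group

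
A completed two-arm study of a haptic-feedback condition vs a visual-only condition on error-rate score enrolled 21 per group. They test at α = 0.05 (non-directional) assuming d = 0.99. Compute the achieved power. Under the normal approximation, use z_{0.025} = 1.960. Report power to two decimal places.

For two equal groups, power = Φ(d·√(n/2) − z_{α/2}).
d·√(n/2) = 0.99 × √(21/2) = 0.99 × 3.240 = 3.208.
z_β = 3.208 − 1.960 = 1.248.
Power = Φ(1.248) = 0.894.

power ≈ 0.89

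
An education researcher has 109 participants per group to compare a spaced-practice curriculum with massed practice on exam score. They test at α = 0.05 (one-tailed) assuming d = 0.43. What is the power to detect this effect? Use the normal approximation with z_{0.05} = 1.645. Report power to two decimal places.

For two equal groups, power = Φ(d·√(n/2) − z_{α}).
d·√(n/2) = 0.43 × √(109/2) = 0.43 × 7.382 = 3.174.
z_β = 3.174 − 1.645 = 1.529.
Power = Φ(1.529) = 0.937.

power ≈ 0.94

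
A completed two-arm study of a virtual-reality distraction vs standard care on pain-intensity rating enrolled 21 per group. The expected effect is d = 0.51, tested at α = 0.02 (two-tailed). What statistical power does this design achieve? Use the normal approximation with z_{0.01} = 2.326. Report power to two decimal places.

For two equal groups, power = Φ(d·√(n/2) − z_{α/2}).
d·√(n/2) = 0.51 × √(21/2) = 0.51 × 3.240 = 1.653.
z_β = 1.653 − 2.326 = -0.673.
Power = Φ(-0.673) = 0.250.

power ≈ 0.25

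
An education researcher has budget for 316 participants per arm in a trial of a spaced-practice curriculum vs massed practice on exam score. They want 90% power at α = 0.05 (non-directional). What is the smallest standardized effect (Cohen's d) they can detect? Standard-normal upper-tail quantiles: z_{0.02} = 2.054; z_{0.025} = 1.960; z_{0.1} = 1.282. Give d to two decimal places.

For two independent groups of n = 316 each: d_min = (z_{α/2} + z_β)·√(2/n).
z-sum = 1.960 + 1.282 = 3.242.
d_min = 3.242 × √(2/316) = 3.242 × 0.0796 = 0.258.

d_min ≈ 0.26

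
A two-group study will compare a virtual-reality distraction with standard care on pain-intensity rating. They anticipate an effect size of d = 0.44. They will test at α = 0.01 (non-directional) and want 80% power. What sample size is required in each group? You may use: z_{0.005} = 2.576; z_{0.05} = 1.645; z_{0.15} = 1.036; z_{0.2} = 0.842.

For two independent groups with equal n: n = 2·((z_{α/2} + z_β) / d)².
z_{α/2} + z_β = 2.576 + 0.842 = 3.418.
n = 2 × (3.418 / 0.44)² = 2 × 7.768² = 2 × 60.34 = 120.7.
Round up to the next whole participant.

n = 121 per group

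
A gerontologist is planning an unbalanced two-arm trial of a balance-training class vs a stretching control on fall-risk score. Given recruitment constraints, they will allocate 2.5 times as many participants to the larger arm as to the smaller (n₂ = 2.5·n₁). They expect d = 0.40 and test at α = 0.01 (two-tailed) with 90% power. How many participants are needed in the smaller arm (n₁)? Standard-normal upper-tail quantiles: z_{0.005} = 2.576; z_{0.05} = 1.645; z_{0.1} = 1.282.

n₁ = 131

With allocation ratio k = n₂/n₁ = 2.5, Var(x̄₁−x̄₂) = σ²(1/n₁ + 1/(k·n₁)) = σ²·(k+1)/(k·n₁).
So n₁ = (1 + 1/k)·((z_{α/2} + z_β)/d)² = 1.400 × (3.858/0.40)².
n₁ = 1.400 × 93.03 = 130.2.
Round up: n₁ = 131, giving n₂ = ⌈2.5 × 131⌉ = ⌈327.5⌉ = 328.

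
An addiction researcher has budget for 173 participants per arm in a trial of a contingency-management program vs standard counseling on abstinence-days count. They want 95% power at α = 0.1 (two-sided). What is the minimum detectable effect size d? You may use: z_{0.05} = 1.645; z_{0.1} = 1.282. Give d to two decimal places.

For two independent groups of n = 173 each: d_min = (z_{α/2} + z_β)·√(2/n).
z-sum = 1.645 + 1.645 = 3.290.
d_min = 3.290 × √(2/173) = 3.290 × 0.1075 = 0.354.

d_min ≈ 0.35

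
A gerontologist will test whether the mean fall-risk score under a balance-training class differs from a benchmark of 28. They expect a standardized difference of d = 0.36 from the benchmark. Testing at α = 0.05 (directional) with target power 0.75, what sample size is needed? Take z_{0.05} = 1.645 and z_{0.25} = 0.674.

n = 42

For a one-sample test: n = ((z_{α} + z_β) / d)².
z_{α} + z_β = 1.645 + 0.674 = 2.319.
n = (2.319 / 0.36)² = 6.442² = 41.50.
Round up.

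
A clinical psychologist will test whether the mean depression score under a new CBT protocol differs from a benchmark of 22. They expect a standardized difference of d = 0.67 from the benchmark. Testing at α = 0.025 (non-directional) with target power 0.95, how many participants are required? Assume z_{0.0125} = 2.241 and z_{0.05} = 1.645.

n = 34

For a one-sample test: n = ((z_{α/2} + z_β) / d)².
z_{α/2} + z_β = 2.241 + 1.645 = 3.886.
n = (3.886 / 0.67)² = 5.800² = 33.64.
Round up.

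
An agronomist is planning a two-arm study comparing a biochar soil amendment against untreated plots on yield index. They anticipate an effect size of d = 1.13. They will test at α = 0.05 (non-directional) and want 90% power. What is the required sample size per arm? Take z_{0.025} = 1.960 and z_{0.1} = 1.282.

n = 17 per group

For two independent groups with equal n: n = 2·((z_{α/2} + z_β) / d)².
z_{α/2} + z_β = 1.960 + 1.282 = 3.242.
n = 2 × (3.242 / 1.13)² = 2 × 2.869² = 2 × 8.23 = 16.5.
Round up to the next whole participant.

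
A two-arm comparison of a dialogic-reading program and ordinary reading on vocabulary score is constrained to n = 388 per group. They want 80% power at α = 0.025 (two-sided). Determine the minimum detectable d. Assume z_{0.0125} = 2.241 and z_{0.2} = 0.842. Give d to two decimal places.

For two independent groups of n = 388 each: d_min = (z_{α/2} + z_β)·√(2/n).
z-sum = 2.241 + 0.842 = 3.083.
d_min = 3.083 × √(2/388) = 3.083 × 0.0718 = 0.221.

d_min ≈ 0.22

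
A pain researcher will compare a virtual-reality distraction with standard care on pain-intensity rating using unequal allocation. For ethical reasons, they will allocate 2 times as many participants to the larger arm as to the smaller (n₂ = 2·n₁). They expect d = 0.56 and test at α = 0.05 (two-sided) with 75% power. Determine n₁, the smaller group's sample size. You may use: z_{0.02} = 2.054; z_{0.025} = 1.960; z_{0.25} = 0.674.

With allocation ratio k = n₂/n₁ = 2, Var(x̄₁−x̄₂) = σ²(1/n₁ + 1/(k·n₁)) = σ²·(k+1)/(k·n₁).
So n₁ = (1 + 1/k)·((z_{α/2} + z_β)/d)² = 1.500 × (2.634/0.56)².
n₁ = 1.500 × 22.12 = 33.2.
Round up: n₁ = 34, giving n₂ = 2 × 34 = 68.

n₁ = 34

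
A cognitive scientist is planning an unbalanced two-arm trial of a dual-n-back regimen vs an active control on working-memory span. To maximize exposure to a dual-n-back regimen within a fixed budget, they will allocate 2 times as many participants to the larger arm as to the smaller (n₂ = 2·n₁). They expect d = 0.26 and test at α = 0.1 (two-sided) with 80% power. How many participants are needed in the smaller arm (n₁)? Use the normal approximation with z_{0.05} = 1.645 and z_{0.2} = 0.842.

n₁ = 138

With allocation ratio k = n₂/n₁ = 2, Var(x̄₁−x̄₂) = σ²(1/n₁ + 1/(k·n₁)) = σ²·(k+1)/(k·n₁).
So n₁ = (1 + 1/k)·((z_{α/2} + z_β)/d)² = 1.500 × (2.487/0.26)².
n₁ = 1.500 × 91.50 = 137.2.
Round up: n₁ = 138, giving n₂ = 2 × 138 = 276.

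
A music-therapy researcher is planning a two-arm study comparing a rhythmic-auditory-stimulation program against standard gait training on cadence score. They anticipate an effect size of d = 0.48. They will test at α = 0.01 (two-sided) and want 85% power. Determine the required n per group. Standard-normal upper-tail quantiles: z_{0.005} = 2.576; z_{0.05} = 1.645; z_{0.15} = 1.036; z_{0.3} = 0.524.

n = 114 per group

For two independent groups with equal n: n = 2·((z_{α/2} + z_β) / d)².
z_{α/2} + z_β = 2.576 + 1.036 = 3.612.
n = 2 × (3.612 / 0.48)² = 2 × 7.525² = 2 × 56.63 = 113.3.
Round up to the next whole participant.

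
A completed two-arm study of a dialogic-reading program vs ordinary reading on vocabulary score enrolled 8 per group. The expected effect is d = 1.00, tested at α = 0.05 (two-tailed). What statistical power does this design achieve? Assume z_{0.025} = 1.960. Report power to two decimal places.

For two equal groups, power = Φ(d·√(n/2) − z_{α/2}).
d·√(n/2) = 1.00 × √(8/2) = 1.00 × 2.000 = 2.000.
z_β = 2.000 − 1.960 = 0.040.
Power = Φ(0.040) = 0.516.

power ≈ 0.52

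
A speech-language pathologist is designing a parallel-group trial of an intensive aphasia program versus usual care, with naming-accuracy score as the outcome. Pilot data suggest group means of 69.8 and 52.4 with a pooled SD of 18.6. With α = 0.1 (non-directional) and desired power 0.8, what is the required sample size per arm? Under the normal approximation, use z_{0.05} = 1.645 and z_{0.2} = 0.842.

n = 15 per group

Cohen's d = |M₁ − M₂| / SD_pooled = |69.8 − 52.4| / 18.6 = 17.4 / 18.6 = 0.935.
For two independent groups with equal n: n = 2·((z_{α/2} + z_β) / d)².
z_{α/2} + z_β = 1.645 + 0.842 = 2.487.
n = 2 × (2.487 / 0.935)² = 2 × 2.660² = 2 × 7.08 = 14.2.
Round up to the next whole participant.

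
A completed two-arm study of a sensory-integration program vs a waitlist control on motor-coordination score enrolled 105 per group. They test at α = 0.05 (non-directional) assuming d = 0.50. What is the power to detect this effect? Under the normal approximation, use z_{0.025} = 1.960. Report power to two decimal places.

power ≈ 0.95

For two equal groups, power = Φ(d·√(n/2) − z_{α/2}).
d·√(n/2) = 0.50 × √(105/2) = 0.50 × 7.246 = 3.623.
z_β = 3.623 − 1.960 = 1.663.
Power = Φ(1.663) = 0.952.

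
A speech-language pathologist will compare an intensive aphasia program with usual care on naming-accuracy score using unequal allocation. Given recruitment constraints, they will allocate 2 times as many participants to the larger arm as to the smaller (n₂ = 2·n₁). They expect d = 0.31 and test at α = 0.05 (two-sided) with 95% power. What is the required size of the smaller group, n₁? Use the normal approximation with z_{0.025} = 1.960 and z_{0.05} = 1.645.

n₁ = 203

With allocation ratio k = n₂/n₁ = 2, Var(x̄₁−x̄₂) = σ²(1/n₁ + 1/(k·n₁)) = σ²·(k+1)/(k·n₁).
So n₁ = (1 + 1/k)·((z_{α/2} + z_β)/d)² = 1.500 × (3.605/0.31)².
n₁ = 1.500 × 135.23 = 202.9.
Round up: n₁ = 203, giving n₂ = 2 × 203 = 406.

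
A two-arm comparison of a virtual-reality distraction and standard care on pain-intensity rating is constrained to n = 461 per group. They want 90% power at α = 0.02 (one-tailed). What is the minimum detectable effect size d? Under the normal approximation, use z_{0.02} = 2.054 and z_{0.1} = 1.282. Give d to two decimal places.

For two independent groups of n = 461 each: d_min = (z_{α} + z_β)·√(2/n).
z-sum = 2.054 + 1.282 = 3.336.
d_min = 3.336 × √(2/461) = 3.336 × 0.0659 = 0.220.

d_min ≈ 0.22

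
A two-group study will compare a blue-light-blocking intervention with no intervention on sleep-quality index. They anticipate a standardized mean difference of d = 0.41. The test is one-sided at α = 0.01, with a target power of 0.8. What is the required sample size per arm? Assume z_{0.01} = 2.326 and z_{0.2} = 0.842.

For two independent groups with equal n: n = 2·((z_{α} + z_β) / d)².
z_{α} + z_β = 2.326 + 0.842 = 3.168.
n = 2 × (3.168 / 0.41)² = 2 × 7.727² = 2 × 59.70 = 119.4.
Round up to the next whole participant.

n = 120 per group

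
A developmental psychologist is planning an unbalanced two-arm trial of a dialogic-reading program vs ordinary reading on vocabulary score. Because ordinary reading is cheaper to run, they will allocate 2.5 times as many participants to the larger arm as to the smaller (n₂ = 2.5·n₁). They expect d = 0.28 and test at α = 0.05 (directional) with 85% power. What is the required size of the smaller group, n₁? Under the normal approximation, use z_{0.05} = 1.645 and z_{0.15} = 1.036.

n₁ = 129

With allocation ratio k = n₂/n₁ = 2.5, Var(x̄₁−x̄₂) = σ²(1/n₁ + 1/(k·n₁)) = σ²·(k+1)/(k·n₁).
So n₁ = (1 + 1/k)·((z_{α} + z_β)/d)² = 1.400 × (2.681/0.28)².
n₁ = 1.400 × 91.68 = 128.4.
Round up: n₁ = 129, giving n₂ = ⌈2.5 × 129⌉ = ⌈322.5⌉ = 323.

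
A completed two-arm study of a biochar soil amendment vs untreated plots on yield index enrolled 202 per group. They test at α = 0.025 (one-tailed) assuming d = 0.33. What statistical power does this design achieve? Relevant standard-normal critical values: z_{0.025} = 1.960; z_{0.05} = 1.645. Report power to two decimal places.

For two equal groups, power = Φ(d·√(n/2) − z_{α}).
d·√(n/2) = 0.33 × √(202/2) = 0.33 × 10.050 = 3.316.
z_β = 3.316 − 1.960 = 1.356.
Power = Φ(1.356) = 0.913.

power ≈ 0.91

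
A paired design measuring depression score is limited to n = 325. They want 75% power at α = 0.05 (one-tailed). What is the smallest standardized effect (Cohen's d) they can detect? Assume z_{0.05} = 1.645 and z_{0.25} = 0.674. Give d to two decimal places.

For a single sample (or paired design) of n = 325: d_min = (z_{α} + z_β)/√n.
z-sum = 1.645 + 0.674 = 2.319.
d_min = 2.319 / √325 = 2.319 / 18.028 = 0.129.

d_min ≈ 0.13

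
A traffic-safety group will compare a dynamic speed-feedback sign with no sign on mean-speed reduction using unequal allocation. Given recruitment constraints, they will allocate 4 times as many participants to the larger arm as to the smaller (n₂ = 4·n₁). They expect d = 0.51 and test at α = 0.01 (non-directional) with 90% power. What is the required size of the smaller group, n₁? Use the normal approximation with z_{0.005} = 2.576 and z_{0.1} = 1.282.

With allocation ratio k = n₂/n₁ = 4, Var(x̄₁−x̄₂) = σ²(1/n₁ + 1/(k·n₁)) = σ²·(k+1)/(k·n₁).
So n₁ = (1 + 1/k)·((z_{α/2} + z_β)/d)² = 1.250 × (3.858/0.51)².
n₁ = 1.250 × 57.22 = 71.5.
Round up: n₁ = 72, giving n₂ = 4 × 72 = 288.

n₁ = 72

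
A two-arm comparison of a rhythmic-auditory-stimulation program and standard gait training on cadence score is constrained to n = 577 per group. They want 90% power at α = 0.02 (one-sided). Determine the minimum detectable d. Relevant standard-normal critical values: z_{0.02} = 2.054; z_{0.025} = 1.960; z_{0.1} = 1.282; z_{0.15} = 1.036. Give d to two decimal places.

d_min ≈ 0.20

For two independent groups of n = 577 each: d_min = (z_{α} + z_β)·√(2/n).
z-sum = 2.054 + 1.282 = 3.336.
d_min = 3.336 × √(2/577) = 3.336 × 0.0589 = 0.196.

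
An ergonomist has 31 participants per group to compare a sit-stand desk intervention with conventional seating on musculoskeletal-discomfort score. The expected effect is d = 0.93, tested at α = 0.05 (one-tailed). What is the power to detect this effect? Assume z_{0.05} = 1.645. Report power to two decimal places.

power ≈ 0.98

For two equal groups, power = Φ(d·√(n/2) − z_{α}).
d·√(n/2) = 0.93 × √(31/2) = 0.93 × 3.937 = 3.661.
z_β = 3.661 − 1.645 = 2.016.
Power = Φ(2.016) = 0.978.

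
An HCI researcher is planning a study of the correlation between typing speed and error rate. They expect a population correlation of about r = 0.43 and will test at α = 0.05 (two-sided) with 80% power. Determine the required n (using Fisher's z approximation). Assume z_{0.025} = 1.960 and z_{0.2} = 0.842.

n = 41

Fisher's z: C = ½·ln((1+r)/(1−r)) = ½·ln(2.5088) = 0.4599.
n = ((z_{α/2} + z_β)/C)² + 3.
(1.960 + 0.842) / 0.4599 = 2.802 / 0.4599 = 6.093.
n = 6.093² + 3 = 37.12 + 3 = 40.1.
Round up.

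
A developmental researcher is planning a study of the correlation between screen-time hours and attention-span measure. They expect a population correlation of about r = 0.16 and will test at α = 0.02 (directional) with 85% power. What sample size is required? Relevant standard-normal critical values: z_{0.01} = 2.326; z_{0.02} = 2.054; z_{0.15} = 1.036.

Fisher's z: C = ½·ln((1+r)/(1−r)) = ½·ln(1.3810) = 0.1614.
n = ((z_{α} + z_β)/C)² + 3.
(2.054 + 1.036) / 0.1614 = 3.090 / 0.1614 = 19.145.
n = 19.145² + 3 = 366.53 + 3 = 369.5.
Round up.

n = 370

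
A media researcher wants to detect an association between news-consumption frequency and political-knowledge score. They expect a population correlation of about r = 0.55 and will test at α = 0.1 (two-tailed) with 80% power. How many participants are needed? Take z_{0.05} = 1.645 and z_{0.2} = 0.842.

Fisher's z: C = ½·ln((1+r)/(1−r)) = ½·ln(3.4444) = 0.6184.
n = ((z_{α/2} + z_β)/C)² + 3.
(1.645 + 0.842) / 0.6184 = 2.487 / 0.6184 = 4.022.
n = 4.022² + 3 = 16.17 + 3 = 19.2.
Round up.

n = 20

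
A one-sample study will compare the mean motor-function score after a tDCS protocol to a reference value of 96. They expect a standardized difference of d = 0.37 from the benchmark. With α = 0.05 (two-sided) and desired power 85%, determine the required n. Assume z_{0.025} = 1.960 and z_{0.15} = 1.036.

n = 66

For a one-sample test: n = ((z_{α/2} + z_β) / d)².
z_{α/2} + z_β = 1.960 + 1.036 = 2.996.
n = (2.996 / 0.37)² = 8.097² = 65.57.
Round up.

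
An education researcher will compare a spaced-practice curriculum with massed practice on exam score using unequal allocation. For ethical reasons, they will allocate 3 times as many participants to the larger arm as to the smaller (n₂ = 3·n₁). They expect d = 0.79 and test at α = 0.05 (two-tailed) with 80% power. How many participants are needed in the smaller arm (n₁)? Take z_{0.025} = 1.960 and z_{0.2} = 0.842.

With allocation ratio k = n₂/n₁ = 3, Var(x̄₁−x̄₂) = σ²(1/n₁ + 1/(k·n₁)) = σ²·(k+1)/(k·n₁).
So n₁ = (1 + 1/k)·((z_{α/2} + z_β)/d)² = 1.333 × (2.802/0.79)².
n₁ = 1.333 × 12.58 = 16.8.
Round up: n₁ = 17, giving n₂ = 3 × 17 = 51.

n₁ = 17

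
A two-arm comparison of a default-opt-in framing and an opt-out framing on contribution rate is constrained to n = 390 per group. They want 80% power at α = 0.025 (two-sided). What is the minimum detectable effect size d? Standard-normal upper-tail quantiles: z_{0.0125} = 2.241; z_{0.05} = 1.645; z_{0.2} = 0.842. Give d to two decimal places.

For two independent groups of n = 390 each: d_min = (z_{α/2} + z_β)·√(2/n).
z-sum = 2.241 + 0.842 = 3.083.
d_min = 3.083 × √(2/390) = 3.083 × 0.0716 = 0.221.

d_min ≈ 0.22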